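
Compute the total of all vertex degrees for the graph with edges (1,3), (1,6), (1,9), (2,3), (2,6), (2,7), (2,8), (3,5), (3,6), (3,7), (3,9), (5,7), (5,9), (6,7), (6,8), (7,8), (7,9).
34 (handshake: sum of degrees = 2|E| = 2 x 17 = 34)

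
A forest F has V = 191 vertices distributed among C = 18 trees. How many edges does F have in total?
173 (Each of the 18 component trees on V_i vertices has V_i - 1 edges; summing gives V - C = 191 - 18 = 173)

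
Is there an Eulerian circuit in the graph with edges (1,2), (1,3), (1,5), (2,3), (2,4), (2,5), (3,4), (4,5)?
No (4 vertices have odd degree: {1, 3, 4, 5}; Eulerian circuit requires 0)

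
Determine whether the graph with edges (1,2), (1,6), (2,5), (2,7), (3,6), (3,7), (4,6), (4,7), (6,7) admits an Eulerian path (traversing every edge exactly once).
Yes (the graph is connected and exactly 2 vertices have odd degree: {2, 5}; any Eulerian path must start and end at those)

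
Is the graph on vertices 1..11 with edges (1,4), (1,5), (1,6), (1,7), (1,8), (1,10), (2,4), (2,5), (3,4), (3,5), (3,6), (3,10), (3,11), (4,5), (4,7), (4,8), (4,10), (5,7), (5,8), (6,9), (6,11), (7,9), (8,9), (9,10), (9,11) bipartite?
No (odd cycle of length 3: 8 -> 1 -> 5 -> 8)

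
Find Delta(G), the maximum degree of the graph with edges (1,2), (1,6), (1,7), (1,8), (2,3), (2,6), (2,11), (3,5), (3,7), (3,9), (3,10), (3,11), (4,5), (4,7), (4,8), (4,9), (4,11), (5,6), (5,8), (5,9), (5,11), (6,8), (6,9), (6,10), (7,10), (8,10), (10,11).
6 (attained at vertices 3, 5, 6)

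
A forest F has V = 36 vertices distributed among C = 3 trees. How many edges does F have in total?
33 (Each of the 3 component trees on V_i vertices has V_i - 1 edges; summing gives V - C = 36 - 3 = 33)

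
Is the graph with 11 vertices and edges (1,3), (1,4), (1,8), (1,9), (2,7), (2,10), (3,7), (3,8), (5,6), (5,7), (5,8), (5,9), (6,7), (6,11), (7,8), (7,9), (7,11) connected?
Yes (BFS from 1 visits [1, 3, 4, 8, 9, 7, 5, 2, 6, 11, 10] — all 11 vertices reached)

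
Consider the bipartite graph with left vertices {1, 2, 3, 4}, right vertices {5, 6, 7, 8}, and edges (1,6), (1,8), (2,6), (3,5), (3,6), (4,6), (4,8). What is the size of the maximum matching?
3 (matching: (1,8), (2,6), (3,5); upper bound min(|L|,|R|) = min(4,4) = 4)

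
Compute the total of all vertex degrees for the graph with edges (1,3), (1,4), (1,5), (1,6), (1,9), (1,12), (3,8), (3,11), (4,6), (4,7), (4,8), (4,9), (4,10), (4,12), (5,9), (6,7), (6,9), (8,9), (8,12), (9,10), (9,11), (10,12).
44 (handshake: sum of degrees = 2|E| = 2 x 22 = 44)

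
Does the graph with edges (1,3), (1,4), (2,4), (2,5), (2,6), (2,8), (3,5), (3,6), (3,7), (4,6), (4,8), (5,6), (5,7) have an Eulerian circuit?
Yes (the graph is connected and all 8 vertices have even degree)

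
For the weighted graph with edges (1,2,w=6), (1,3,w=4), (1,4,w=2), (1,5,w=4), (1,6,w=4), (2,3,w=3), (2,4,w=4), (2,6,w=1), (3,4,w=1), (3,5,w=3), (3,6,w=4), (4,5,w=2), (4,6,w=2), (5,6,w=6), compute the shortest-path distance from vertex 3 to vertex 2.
3 (path: 3 -> 2; weights 3 = 3)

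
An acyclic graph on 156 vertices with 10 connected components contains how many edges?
146 (Each of the 10 component trees on V_i vertices has V_i - 1 edges; summing gives V - C = 156 - 10 = 146)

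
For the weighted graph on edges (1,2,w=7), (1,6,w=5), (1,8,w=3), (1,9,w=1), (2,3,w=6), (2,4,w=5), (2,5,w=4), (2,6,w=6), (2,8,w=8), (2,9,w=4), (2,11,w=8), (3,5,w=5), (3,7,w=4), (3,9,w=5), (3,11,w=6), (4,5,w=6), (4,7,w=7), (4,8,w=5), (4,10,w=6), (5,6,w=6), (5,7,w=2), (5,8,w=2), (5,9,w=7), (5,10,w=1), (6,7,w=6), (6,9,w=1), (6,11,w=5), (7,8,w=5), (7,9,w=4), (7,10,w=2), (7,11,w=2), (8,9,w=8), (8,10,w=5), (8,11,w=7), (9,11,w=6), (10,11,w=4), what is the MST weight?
25 (MST edges: (1,8,w=3), (1,9,w=1), (2,4,w=5), (2,5,w=4), (3,7,w=4), (5,7,w=2), (5,8,w=2), (5,10,w=1), (6,9,w=1), (7,11,w=2); sum of weights 3 + 1 + 5 + 4 + 4 + 2 + 2 + 1 + 1 + 2 = 25)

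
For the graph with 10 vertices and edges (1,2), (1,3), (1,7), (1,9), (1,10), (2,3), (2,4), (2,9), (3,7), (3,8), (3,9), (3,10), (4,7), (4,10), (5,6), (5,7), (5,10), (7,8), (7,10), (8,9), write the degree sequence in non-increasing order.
[6, 6, 5, 5, 4, 4, 3, 3, 3, 1] (degrees: deg(1)=5, deg(2)=4, deg(3)=6, deg(4)=3, deg(5)=3, deg(6)=1, deg(7)=6, deg(8)=3, deg(9)=4, deg(10)=5)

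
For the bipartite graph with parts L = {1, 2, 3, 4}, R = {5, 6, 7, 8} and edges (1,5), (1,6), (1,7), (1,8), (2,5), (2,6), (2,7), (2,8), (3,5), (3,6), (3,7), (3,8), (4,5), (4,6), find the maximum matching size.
4 (matching: (1,8), (2,7), (3,6), (4,5); upper bound min(|L|,|R|) = min(4,4) = 4)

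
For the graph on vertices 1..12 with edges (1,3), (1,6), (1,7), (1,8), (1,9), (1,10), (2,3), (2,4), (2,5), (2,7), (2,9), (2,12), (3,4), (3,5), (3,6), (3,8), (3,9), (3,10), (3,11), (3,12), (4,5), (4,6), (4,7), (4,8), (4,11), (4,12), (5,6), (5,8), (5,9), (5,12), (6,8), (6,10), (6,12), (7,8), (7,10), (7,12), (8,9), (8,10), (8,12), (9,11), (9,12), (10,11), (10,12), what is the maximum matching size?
6 (matching: (1,9), (2,7), (3,11), (4,12), (5,6), (8,10); upper bound floor(n/2) = floor(12/2) = 6)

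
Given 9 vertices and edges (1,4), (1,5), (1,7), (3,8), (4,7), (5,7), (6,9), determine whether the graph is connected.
No, it has 4 components: {1, 4, 5, 7}, {2}, {3, 8}, {6, 9}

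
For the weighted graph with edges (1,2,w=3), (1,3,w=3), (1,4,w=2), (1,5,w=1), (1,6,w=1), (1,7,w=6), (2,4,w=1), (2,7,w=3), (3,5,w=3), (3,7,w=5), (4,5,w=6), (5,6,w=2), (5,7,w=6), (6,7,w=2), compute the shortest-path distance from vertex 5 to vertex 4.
3 (path: 5 -> 1 -> 4; weights 1 + 2 = 3)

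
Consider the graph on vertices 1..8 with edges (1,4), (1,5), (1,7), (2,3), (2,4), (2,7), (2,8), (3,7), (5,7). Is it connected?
No, it has 2 components: {1, 2, 3, 4, 5, 7, 8}, {6}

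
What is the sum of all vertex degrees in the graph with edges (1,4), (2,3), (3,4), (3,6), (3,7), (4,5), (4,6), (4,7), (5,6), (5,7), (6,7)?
22 (handshake: sum of degrees = 2|E| = 2 x 11 = 22)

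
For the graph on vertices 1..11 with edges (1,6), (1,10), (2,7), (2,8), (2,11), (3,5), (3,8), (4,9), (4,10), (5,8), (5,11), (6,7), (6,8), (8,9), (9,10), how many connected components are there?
1 (components: {1, 2, 3, 4, 5, 6, 7, 8, 9, 10, 11})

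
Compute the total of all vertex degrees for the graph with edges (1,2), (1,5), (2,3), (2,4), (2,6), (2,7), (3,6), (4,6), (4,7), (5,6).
20 (handshake: sum of degrees = 2|E| = 2 x 10 = 20)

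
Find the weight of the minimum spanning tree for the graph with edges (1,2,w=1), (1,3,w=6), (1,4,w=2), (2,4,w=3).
9 (MST edges: (1,2,w=1), (1,3,w=6), (1,4,w=2); sum of weights 1 + 6 + 2 = 9)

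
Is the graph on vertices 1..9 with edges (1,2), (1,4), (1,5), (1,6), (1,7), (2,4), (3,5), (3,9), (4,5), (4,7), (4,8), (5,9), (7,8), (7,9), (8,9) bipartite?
No (odd cycle of length 3: 7 -> 1 -> 4 -> 7)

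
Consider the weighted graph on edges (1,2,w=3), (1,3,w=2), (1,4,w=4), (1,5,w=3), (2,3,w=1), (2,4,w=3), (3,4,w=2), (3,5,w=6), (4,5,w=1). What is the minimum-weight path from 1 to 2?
3 (path: 1 -> 2; weights 3 = 3)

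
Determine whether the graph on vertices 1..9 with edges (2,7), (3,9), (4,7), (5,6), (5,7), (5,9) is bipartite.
Yes. Partition: {1, 2, 3, 4, 5, 8}, {6, 7, 9}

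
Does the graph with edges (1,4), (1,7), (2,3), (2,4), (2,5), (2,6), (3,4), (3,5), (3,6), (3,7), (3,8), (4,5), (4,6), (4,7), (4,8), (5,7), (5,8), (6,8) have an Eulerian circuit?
No (2 vertices have odd degree: {4, 5}; Eulerian circuit requires 0)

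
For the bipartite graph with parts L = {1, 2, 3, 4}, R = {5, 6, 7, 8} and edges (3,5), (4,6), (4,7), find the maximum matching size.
2 (matching: (3,5), (4,7); upper bound min(|L|,|R|) = min(4,4) = 4)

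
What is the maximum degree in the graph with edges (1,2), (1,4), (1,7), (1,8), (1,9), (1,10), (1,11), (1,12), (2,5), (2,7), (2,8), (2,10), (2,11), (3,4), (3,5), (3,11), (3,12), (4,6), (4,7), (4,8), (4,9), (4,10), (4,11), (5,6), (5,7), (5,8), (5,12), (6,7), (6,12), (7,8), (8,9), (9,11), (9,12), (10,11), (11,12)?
8 (attained at vertices 1, 4)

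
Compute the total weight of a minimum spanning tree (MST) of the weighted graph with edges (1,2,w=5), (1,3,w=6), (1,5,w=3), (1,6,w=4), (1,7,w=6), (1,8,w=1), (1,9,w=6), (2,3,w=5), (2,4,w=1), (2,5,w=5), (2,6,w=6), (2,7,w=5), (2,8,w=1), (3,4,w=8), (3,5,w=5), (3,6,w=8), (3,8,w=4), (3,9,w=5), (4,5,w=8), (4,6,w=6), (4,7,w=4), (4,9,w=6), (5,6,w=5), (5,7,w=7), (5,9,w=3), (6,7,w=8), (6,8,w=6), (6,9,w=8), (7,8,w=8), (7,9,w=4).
21 (MST edges: (1,5,w=3), (1,6,w=4), (1,8,w=1), (2,4,w=1), (2,8,w=1), (3,8,w=4), (4,7,w=4), (5,9,w=3); sum of weights 3 + 4 + 1 + 1 + 1 + 4 + 4 + 3 = 21)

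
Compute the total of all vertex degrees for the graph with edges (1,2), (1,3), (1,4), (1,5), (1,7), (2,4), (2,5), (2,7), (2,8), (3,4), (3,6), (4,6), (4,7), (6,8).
28 (handshake: sum of degrees = 2|E| = 2 x 14 = 28)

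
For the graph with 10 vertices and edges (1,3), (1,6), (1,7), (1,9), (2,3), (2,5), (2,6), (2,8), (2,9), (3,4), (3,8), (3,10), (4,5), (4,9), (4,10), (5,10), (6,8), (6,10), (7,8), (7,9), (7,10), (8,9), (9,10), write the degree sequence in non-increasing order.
[6, 6, 5, 5, 5, 4, 4, 4, 4, 3] (degrees: deg(1)=4, deg(2)=5, deg(3)=5, deg(4)=4, deg(5)=3, deg(6)=4, deg(7)=4, deg(8)=5, deg(9)=6, deg(10)=6)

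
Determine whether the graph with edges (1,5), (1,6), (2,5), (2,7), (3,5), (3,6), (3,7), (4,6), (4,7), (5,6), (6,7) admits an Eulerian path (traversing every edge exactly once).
Yes (the graph is connected and exactly 2 vertices have odd degree: {3, 6}; any Eulerian path must start and end at those)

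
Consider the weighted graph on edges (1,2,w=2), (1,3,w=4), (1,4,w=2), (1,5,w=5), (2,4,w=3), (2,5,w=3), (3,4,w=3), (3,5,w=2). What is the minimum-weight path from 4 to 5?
5 (path: 4 -> 3 -> 5; weights 3 + 2 = 5)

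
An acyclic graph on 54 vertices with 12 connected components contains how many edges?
42 (Each of the 12 component trees on V_i vertices has V_i - 1 edges; summing gives V - C = 54 - 12 = 42)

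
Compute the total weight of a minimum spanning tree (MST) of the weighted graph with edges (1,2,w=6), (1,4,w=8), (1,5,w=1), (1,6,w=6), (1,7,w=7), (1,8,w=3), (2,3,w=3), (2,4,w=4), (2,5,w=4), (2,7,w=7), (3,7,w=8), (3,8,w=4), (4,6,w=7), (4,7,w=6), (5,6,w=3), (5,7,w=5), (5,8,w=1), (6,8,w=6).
21 (MST edges: (1,5,w=1), (2,3,w=3), (2,4,w=4), (2,5,w=4), (5,6,w=3), (5,7,w=5), (5,8,w=1); sum of weights 1 + 3 + 4 + 4 + 3 + 5 + 1 = 21)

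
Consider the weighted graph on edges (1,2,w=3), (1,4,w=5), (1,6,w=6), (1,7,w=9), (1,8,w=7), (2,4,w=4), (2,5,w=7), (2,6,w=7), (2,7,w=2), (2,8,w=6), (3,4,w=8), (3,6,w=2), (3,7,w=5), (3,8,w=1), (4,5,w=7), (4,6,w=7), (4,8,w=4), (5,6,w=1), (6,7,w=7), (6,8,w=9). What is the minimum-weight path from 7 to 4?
6 (path: 7 -> 2 -> 4; weights 2 + 4 = 6)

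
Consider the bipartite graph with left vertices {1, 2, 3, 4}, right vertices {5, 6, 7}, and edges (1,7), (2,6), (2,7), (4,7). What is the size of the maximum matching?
2 (matching: (1,7), (2,6); upper bound min(|L|,|R|) = min(4,3) = 3)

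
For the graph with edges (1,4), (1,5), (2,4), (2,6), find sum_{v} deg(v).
8 (handshake: sum of degrees = 2|E| = 2 x 4 = 8)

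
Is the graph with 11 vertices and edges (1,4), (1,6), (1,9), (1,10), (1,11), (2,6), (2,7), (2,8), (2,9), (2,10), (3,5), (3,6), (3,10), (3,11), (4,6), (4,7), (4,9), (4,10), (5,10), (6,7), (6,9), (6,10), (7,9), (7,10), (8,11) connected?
Yes (BFS from 1 visits [1, 4, 6, 9, 10, 11, 7, 2, 3, 5, 8] — all 11 vertices reached)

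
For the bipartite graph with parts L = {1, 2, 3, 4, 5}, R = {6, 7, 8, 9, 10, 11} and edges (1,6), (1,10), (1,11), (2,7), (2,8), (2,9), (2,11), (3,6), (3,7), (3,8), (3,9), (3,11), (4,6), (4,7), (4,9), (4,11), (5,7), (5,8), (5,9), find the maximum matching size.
5 (matching: (1,10), (2,11), (3,9), (4,7), (5,8); upper bound min(|L|,|R|) = min(5,6) = 5)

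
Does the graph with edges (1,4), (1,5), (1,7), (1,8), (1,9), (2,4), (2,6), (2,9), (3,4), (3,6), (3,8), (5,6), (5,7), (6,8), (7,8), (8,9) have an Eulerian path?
No (8 vertices have odd degree: {1, 2, 3, 4, 5, 7, 8, 9}; Eulerian path requires 0 or 2)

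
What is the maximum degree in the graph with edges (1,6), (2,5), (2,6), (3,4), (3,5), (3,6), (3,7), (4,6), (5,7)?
4 (attained at vertices 3, 6)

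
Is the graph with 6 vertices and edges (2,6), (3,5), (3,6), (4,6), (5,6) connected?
No, it has 2 components: {1}, {2, 3, 4, 5, 6}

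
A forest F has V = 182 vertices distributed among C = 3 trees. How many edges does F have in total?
179 (Each of the 3 component trees on V_i vertices has V_i - 1 edges; summing gives V - C = 182 - 3 = 179)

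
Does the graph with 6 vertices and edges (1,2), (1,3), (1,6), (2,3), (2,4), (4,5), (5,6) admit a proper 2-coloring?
No (odd cycle of length 3: 3 -> 1 -> 2 -> 3)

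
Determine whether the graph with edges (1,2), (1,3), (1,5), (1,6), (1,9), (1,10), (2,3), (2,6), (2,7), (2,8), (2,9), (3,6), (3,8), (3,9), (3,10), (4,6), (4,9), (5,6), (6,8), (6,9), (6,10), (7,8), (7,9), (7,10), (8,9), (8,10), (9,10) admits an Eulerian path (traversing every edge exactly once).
Yes — and in fact it has an Eulerian circuit (the graph is connected and all 10 vertices have even degree)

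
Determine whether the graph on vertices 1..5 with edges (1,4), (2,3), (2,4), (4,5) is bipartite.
Yes. Partition: {1, 2, 5}, {3, 4}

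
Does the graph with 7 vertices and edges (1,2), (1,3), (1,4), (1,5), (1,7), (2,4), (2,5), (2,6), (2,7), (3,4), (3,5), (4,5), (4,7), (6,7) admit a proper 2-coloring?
No (odd cycle of length 3: 4 -> 1 -> 7 -> 4)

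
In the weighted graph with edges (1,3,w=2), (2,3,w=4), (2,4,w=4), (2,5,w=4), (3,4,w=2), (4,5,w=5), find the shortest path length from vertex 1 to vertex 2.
6 (path: 1 -> 3 -> 2; weights 2 + 4 = 6)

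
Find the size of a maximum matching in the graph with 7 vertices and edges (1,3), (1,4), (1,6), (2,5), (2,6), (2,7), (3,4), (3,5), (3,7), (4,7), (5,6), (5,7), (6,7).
3 (matching: (1,6), (3,4), (5,7); upper bound floor(n/2) = floor(7/2) = 3)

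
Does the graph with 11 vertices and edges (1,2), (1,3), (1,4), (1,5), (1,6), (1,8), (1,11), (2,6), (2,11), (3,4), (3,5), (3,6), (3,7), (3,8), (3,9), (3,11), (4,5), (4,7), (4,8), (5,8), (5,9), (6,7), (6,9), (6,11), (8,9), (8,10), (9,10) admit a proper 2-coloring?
No (odd cycle of length 3: 3 -> 1 -> 5 -> 3)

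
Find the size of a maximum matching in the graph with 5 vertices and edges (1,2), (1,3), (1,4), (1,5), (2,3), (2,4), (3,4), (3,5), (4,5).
2 (matching: (1,4), (3,5); upper bound floor(n/2) = floor(5/2) = 2)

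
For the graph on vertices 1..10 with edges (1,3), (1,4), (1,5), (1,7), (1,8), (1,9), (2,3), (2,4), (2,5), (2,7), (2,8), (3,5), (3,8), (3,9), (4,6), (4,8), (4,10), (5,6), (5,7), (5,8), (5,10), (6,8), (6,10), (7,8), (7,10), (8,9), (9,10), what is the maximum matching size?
5 (matching: (1,4), (2,3), (5,6), (7,10), (8,9); upper bound floor(n/2) = floor(10/2) = 5)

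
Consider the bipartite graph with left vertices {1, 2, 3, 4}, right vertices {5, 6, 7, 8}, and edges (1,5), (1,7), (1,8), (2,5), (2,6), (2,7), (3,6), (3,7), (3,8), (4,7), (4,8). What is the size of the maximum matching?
4 (matching: (1,8), (2,5), (3,6), (4,7); upper bound min(|L|,|R|) = min(4,4) = 4)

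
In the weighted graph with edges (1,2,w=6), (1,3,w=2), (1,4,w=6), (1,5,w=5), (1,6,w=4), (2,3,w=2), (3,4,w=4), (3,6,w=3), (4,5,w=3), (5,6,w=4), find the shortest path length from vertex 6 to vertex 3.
3 (path: 6 -> 3; weights 3 = 3)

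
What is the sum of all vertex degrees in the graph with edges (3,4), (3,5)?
4 (handshake: sum of degrees = 2|E| = 2 x 2 = 4)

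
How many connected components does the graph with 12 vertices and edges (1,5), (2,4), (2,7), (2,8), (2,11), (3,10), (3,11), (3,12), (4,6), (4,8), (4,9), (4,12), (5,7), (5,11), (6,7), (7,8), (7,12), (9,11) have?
1 (components: {1, 2, 3, 4, 5, 6, 7, 8, 9, 10, 11, 12})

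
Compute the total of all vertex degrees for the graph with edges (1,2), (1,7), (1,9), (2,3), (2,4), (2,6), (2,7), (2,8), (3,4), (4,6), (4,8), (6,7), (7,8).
26 (handshake: sum of degrees = 2|E| = 2 x 13 = 26)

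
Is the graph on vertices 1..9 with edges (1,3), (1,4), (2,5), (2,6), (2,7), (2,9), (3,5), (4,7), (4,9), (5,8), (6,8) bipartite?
Yes. Partition: {1, 5, 6, 7, 9}, {2, 3, 4, 8}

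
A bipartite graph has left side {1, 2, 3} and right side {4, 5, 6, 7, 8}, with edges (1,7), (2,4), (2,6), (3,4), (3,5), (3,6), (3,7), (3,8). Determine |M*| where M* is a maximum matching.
3 (matching: (1,7), (2,6), (3,8); upper bound min(|L|,|R|) = min(3,5) = 3)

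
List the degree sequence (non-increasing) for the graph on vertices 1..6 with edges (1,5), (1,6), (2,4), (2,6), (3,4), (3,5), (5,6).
[3, 3, 2, 2, 2, 2] (degrees: deg(1)=2, deg(2)=2, deg(3)=2, deg(4)=2, deg(5)=3, deg(6)=3)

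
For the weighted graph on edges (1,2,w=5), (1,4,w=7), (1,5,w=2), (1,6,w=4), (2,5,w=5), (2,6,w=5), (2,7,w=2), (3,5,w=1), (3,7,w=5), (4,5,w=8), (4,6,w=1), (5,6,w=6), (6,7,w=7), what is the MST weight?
15 (MST edges: (1,2,w=5), (1,5,w=2), (1,6,w=4), (2,7,w=2), (3,5,w=1), (4,6,w=1); sum of weights 5 + 2 + 4 + 2 + 1 + 1 = 15)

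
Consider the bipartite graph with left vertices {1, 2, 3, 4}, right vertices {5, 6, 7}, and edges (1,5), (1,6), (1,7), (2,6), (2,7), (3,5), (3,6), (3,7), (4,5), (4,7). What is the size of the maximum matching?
3 (matching: (1,7), (2,6), (3,5); upper bound min(|L|,|R|) = min(4,3) = 3)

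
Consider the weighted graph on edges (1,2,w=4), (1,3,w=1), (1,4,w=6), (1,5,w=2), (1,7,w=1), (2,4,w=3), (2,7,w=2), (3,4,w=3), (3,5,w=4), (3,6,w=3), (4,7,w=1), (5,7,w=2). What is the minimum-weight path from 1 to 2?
3 (path: 1 -> 7 -> 2; weights 1 + 2 = 3)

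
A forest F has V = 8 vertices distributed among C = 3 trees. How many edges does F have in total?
5 (Each of the 3 component trees on V_i vertices has V_i - 1 edges; summing gives V - C = 8 - 3 = 5)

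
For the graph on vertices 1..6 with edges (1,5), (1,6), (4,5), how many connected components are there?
3 (components: {1, 4, 5, 6}, {2}, {3})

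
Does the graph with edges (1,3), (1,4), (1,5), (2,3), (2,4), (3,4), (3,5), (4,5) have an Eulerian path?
Yes (the graph is connected and exactly 2 vertices have odd degree: {1, 5}; any Eulerian path must start and end at those)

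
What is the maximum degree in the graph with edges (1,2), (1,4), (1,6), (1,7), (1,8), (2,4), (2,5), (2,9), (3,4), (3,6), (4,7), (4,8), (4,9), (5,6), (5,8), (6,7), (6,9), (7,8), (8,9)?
6 (attained at vertex 4)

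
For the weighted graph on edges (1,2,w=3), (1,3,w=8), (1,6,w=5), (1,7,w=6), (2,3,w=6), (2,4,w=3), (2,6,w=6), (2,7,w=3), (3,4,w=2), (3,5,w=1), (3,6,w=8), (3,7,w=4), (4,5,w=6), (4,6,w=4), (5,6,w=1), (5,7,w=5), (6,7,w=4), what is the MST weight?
13 (MST edges: (1,2,w=3), (2,4,w=3), (2,7,w=3), (3,4,w=2), (3,5,w=1), (5,6,w=1); sum of weights 3 + 3 + 3 + 2 + 1 + 1 = 13)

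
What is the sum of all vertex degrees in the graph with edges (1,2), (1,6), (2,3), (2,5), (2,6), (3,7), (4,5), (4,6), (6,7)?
18 (handshake: sum of degrees = 2|E| = 2 x 9 = 18)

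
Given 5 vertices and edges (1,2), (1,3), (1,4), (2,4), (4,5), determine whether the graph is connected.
Yes (BFS from 1 visits [1, 2, 3, 4, 5] — all 5 vertices reached)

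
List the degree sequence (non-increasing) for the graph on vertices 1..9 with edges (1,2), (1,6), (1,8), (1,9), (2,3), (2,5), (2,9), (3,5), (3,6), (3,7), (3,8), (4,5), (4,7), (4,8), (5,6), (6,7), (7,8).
[5, 4, 4, 4, 4, 4, 4, 3, 2] (degrees: deg(1)=4, deg(2)=4, deg(3)=5, deg(4)=3, deg(5)=4, deg(6)=4, deg(7)=4, deg(8)=4, deg(9)=2)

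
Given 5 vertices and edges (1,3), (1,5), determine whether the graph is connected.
No, it has 3 components: {1, 3, 5}, {2}, {4}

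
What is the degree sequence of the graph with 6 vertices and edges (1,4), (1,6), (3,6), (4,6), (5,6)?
[4, 2, 2, 1, 1, 0] (degrees: deg(1)=2, deg(2)=0, deg(3)=1, deg(4)=2, deg(5)=1, deg(6)=4)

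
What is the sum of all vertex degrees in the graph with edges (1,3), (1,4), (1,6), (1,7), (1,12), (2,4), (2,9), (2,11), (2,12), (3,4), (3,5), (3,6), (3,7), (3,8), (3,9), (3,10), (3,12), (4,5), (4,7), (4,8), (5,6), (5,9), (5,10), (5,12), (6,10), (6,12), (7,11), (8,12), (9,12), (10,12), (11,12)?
62 (handshake: sum of degrees = 2|E| = 2 x 31 = 62)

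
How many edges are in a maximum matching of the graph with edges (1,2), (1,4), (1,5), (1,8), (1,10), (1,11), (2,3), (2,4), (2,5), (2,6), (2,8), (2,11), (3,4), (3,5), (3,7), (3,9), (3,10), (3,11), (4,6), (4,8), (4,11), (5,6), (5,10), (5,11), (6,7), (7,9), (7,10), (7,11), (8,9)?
5 (matching: (1,8), (2,11), (3,10), (4,6), (7,9); upper bound floor(n/2) = floor(11/2) = 5)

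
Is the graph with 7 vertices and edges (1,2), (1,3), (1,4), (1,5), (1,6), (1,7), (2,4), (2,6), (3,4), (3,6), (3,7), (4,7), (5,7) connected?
Yes (BFS from 1 visits [1, 2, 3, 4, 5, 6, 7] — all 7 vertices reached)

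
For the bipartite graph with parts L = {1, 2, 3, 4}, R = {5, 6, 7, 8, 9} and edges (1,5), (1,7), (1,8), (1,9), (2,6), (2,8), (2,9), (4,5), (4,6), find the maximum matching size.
3 (matching: (1,9), (2,8), (4,6); upper bound min(|L|,|R|) = min(4,5) = 4)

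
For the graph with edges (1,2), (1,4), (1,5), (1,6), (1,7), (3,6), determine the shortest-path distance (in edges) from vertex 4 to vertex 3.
3 (path: 4 -> 1 -> 6 -> 3, 3 edges)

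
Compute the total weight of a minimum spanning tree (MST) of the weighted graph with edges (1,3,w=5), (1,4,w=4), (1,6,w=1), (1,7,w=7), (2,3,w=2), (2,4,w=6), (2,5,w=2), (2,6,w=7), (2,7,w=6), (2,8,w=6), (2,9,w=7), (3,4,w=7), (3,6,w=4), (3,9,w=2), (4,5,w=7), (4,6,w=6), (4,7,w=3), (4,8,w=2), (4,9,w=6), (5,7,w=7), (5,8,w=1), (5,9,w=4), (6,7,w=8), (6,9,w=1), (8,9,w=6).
14 (MST edges: (1,6,w=1), (2,3,w=2), (2,5,w=2), (3,9,w=2), (4,7,w=3), (4,8,w=2), (5,8,w=1), (6,9,w=1); sum of weights 1 + 2 + 2 + 2 + 3 + 2 + 1 + 1 = 14)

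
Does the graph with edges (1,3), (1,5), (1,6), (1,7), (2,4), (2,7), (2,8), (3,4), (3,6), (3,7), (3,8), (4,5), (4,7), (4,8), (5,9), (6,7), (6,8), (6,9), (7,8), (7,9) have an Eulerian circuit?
No (8 vertices have odd degree: {2, 3, 4, 5, 6, 7, 8, 9}; Eulerian circuit requires 0)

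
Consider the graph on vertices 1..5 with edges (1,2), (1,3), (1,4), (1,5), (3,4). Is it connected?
Yes (BFS from 1 visits [1, 2, 3, 4, 5] — all 5 vertices reached)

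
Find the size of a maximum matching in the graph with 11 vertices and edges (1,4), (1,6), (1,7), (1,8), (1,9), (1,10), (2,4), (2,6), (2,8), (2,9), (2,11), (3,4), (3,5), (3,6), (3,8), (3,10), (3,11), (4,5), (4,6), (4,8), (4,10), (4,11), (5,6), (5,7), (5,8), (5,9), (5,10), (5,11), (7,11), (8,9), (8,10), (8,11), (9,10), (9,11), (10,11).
5 (matching: (1,10), (2,8), (3,4), (5,9), (7,11); upper bound floor(n/2) = floor(11/2) = 5)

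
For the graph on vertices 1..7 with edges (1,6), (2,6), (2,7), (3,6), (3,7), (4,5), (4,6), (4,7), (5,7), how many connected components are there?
1 (components: {1, 2, 3, 4, 5, 6, 7})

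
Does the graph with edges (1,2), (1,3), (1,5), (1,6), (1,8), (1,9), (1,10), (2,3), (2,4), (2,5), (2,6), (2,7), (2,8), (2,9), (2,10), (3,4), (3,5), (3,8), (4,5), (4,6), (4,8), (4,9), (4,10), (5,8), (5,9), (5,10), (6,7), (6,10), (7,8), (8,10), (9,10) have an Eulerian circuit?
No (10 vertices have odd degree: {1, 2, 3, 4, 5, 6, 7, 8, 9, 10}; Eulerian circuit requires 0)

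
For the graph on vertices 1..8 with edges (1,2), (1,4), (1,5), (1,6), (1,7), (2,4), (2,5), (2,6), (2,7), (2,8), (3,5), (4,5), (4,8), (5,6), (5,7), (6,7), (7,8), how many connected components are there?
1 (components: {1, 2, 3, 4, 5, 6, 7, 8})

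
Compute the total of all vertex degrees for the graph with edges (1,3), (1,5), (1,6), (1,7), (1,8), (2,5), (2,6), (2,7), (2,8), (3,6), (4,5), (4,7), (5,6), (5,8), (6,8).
30 (handshake: sum of degrees = 2|E| = 2 x 15 = 30)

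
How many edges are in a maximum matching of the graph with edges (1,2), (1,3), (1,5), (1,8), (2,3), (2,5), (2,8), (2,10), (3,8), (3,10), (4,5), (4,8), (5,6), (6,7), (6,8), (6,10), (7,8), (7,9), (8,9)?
5 (matching: (1,3), (2,10), (4,5), (6,7), (8,9); upper bound floor(n/2) = floor(10/2) = 5)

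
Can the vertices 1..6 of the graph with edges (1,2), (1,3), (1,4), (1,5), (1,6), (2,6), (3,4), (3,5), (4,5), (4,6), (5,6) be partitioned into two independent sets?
No (odd cycle of length 3: 2 -> 1 -> 6 -> 2)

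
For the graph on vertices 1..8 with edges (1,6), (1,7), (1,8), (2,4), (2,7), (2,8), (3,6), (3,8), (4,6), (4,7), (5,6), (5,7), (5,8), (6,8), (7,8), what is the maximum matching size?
4 (matching: (1,8), (2,4), (3,6), (5,7); upper bound floor(n/2) = floor(8/2) = 4)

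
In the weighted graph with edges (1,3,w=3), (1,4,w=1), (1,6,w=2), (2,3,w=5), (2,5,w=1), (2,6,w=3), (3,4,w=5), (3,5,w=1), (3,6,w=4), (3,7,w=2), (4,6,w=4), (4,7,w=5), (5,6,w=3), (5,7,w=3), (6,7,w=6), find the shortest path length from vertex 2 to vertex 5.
1 (path: 2 -> 5; weights 1 = 1)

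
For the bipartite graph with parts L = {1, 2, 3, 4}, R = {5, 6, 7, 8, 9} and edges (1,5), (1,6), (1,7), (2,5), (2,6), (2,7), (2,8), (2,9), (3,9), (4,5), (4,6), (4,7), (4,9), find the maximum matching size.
4 (matching: (1,7), (2,8), (3,9), (4,6); upper bound min(|L|,|R|) = min(4,5) = 4)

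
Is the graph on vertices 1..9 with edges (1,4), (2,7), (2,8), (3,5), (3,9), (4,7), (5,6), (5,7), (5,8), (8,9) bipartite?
Yes. Partition: {1, 3, 6, 7, 8}, {2, 4, 5, 9}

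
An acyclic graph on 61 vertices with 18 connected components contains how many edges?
43 (Each of the 18 component trees on V_i vertices has V_i - 1 edges; summing gives V - C = 61 - 18 = 43)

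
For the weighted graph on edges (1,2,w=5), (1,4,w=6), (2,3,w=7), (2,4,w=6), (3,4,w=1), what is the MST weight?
12 (MST edges: (1,2,w=5), (1,4,w=6), (3,4,w=1); sum of weights 5 + 6 + 1 = 12)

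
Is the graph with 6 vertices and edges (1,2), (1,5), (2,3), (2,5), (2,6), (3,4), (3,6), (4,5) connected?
Yes (BFS from 1 visits [1, 2, 5, 3, 6, 4] — all 6 vertices reached)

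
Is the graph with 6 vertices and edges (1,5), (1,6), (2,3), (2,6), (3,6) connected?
No, it has 2 components: {1, 2, 3, 5, 6}, {4}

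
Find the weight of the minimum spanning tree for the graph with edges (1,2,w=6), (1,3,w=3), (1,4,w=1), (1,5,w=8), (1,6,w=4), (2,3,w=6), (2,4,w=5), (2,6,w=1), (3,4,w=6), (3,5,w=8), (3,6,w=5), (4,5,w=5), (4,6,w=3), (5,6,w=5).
13 (MST edges: (1,3,w=3), (1,4,w=1), (2,6,w=1), (4,5,w=5), (4,6,w=3); sum of weights 3 + 1 + 1 + 5 + 3 = 13)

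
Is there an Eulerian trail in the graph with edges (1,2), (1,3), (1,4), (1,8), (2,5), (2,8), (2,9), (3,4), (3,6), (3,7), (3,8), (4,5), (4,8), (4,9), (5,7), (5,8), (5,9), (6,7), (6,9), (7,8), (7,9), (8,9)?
No (6 vertices have odd degree: {3, 4, 5, 6, 7, 8}; Eulerian path requires 0 or 2)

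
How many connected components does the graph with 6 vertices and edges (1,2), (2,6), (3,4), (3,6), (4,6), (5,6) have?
1 (components: {1, 2, 3, 4, 5, 6})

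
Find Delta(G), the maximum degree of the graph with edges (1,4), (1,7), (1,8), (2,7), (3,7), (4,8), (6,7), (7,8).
5 (attained at vertex 7)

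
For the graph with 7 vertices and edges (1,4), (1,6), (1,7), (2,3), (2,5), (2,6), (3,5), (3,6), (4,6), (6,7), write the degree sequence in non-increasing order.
[5, 3, 3, 3, 2, 2, 2] (degrees: deg(1)=3, deg(2)=3, deg(3)=3, deg(4)=2, deg(5)=2, deg(6)=5, deg(7)=2)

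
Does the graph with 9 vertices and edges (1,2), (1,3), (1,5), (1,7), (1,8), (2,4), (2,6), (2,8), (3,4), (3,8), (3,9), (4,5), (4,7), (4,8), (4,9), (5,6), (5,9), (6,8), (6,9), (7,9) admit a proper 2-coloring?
No (odd cycle of length 3: 8 -> 1 -> 3 -> 8)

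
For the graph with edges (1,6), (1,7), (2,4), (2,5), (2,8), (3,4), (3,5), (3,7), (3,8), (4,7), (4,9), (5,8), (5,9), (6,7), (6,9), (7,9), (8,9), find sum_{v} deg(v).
34 (handshake: sum of degrees = 2|E| = 2 x 17 = 34)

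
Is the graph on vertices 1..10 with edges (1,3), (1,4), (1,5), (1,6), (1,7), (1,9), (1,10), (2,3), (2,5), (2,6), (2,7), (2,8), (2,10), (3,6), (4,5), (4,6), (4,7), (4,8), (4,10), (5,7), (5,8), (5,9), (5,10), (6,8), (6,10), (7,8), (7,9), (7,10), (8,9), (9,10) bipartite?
No (odd cycle of length 3: 5 -> 1 -> 10 -> 5)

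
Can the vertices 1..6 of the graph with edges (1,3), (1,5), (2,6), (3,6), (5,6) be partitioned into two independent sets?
Yes. Partition: {1, 4, 6}, {2, 3, 5}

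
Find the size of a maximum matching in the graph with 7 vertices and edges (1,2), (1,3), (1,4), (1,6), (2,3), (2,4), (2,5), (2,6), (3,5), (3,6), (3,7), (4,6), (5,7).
3 (matching: (1,6), (2,5), (3,7); upper bound floor(n/2) = floor(7/2) = 3)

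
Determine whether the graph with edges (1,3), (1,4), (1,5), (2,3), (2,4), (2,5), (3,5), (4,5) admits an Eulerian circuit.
No (4 vertices have odd degree: {1, 2, 3, 4}; Eulerian circuit requires 0)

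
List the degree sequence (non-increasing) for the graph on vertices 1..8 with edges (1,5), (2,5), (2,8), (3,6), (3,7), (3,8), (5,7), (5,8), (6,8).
[4, 4, 3, 2, 2, 2, 1, 0] (degrees: deg(1)=1, deg(2)=2, deg(3)=3, deg(4)=0, deg(5)=4, deg(6)=2, deg(7)=2, deg(8)=4)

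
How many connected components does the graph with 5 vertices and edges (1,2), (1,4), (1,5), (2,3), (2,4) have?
1 (components: {1, 2, 3, 4, 5})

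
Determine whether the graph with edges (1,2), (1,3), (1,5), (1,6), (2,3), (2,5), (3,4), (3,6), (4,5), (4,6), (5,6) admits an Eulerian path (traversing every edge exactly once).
Yes (the graph is connected and exactly 2 vertices have odd degree: {2, 4}; any Eulerian path must start and end at those)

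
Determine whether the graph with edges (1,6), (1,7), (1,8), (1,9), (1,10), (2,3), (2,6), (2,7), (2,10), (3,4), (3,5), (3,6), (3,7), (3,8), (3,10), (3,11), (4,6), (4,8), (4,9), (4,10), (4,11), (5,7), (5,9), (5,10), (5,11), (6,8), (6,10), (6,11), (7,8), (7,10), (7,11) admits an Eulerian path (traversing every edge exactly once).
No (8 vertices have odd degree: {1, 5, 6, 7, 8, 9, 10, 11}; Eulerian path requires 0 or 2)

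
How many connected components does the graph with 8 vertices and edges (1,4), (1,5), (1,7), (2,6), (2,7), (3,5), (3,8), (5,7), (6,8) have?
1 (components: {1, 2, 3, 4, 5, 6, 7, 8})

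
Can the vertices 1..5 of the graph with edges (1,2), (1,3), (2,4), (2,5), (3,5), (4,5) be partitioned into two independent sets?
No (odd cycle of length 5: 5 -> 3 -> 1 -> 2 -> 4 -> 5)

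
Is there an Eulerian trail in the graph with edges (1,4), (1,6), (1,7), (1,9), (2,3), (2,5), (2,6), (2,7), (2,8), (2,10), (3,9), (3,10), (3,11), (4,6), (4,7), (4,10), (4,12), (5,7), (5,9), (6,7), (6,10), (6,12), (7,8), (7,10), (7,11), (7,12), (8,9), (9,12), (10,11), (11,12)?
No (6 vertices have odd degree: {4, 5, 7, 8, 9, 12}; Eulerian path requires 0 or 2)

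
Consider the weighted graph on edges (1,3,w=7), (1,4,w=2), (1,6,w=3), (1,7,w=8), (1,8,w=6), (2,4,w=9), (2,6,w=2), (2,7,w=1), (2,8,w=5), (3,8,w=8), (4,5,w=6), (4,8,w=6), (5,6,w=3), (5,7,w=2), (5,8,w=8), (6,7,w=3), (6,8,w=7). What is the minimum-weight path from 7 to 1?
6 (path: 7 -> 6 -> 1; weights 3 + 3 = 6)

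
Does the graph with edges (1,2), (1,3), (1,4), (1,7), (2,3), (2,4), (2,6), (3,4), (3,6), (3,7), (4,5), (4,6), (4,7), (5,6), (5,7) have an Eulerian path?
Yes (the graph is connected and exactly 2 vertices have odd degree: {3, 5}; any Eulerian path must start and end at those)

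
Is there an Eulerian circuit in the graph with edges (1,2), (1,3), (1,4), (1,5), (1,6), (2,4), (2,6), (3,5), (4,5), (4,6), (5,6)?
No (2 vertices have odd degree: {1, 2}; Eulerian circuit requires 0)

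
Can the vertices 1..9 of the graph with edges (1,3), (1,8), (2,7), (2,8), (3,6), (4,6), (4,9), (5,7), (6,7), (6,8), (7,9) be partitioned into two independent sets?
Yes. Partition: {1, 2, 5, 6, 9}, {3, 4, 7, 8}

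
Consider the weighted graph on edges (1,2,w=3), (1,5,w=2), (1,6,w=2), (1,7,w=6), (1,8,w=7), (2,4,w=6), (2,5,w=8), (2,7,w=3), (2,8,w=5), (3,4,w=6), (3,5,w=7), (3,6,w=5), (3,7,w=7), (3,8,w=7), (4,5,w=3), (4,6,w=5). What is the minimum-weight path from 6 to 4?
5 (path: 6 -> 4; weights 5 = 5)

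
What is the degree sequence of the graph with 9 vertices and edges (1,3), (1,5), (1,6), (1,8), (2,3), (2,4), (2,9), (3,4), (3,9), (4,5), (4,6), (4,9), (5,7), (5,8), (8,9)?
[5, 4, 4, 4, 4, 3, 3, 2, 1] (degrees: deg(1)=4, deg(2)=3, deg(3)=4, deg(4)=5, deg(5)=4, deg(6)=2, deg(7)=1, deg(8)=3, deg(9)=4)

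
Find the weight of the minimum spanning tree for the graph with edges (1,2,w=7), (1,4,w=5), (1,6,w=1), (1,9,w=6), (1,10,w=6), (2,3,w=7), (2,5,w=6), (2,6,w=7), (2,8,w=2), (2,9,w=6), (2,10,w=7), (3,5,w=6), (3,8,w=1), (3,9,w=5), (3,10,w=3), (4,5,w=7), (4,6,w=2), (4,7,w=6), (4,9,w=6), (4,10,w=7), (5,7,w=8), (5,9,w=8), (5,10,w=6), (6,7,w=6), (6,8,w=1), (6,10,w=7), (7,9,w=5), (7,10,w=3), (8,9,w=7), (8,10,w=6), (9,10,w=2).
21 (MST edges: (1,6,w=1), (2,5,w=6), (2,8,w=2), (3,8,w=1), (3,10,w=3), (4,6,w=2), (6,8,w=1), (7,10,w=3), (9,10,w=2); sum of weights 1 + 6 + 2 + 1 + 3 + 2 + 1 + 3 + 2 = 21)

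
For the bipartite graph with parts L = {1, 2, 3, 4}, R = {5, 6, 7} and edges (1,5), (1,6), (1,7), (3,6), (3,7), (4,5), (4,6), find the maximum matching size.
3 (matching: (1,7), (3,6), (4,5); upper bound min(|L|,|R|) = min(4,3) = 3)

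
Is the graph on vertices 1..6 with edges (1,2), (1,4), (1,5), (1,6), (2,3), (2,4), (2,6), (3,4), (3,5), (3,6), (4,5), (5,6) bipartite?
No (odd cycle of length 3: 4 -> 1 -> 5 -> 4)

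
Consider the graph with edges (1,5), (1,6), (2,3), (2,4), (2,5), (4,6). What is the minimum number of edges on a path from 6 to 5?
2 (path: 6 -> 1 -> 5, 2 edges)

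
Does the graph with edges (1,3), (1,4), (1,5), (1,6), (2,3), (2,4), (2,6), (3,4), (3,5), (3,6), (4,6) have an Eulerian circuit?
No (2 vertices have odd degree: {2, 3}; Eulerian circuit requires 0)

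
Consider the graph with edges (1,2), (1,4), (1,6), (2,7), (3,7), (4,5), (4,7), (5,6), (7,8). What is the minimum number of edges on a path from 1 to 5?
2 (path: 1 -> 4 -> 5, 2 edges)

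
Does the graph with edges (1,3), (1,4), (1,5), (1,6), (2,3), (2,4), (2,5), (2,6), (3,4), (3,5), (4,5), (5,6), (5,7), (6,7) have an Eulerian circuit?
Yes (the graph is connected and all 7 vertices have even degree)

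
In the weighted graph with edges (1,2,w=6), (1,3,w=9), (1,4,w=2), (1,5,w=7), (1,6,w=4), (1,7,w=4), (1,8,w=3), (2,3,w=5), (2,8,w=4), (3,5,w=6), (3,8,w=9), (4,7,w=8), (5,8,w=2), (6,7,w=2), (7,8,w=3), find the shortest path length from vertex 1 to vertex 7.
4 (path: 1 -> 7; weights 4 = 4)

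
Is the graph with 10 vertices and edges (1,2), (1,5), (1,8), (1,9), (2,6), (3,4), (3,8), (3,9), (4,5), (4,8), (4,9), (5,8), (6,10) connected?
No, it has 2 components: {1, 2, 3, 4, 5, 6, 8, 9, 10}, {7}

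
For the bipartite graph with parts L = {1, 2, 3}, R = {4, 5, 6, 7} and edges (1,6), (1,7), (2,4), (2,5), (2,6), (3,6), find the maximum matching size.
3 (matching: (1,7), (2,5), (3,6); upper bound min(|L|,|R|) = min(3,4) = 3)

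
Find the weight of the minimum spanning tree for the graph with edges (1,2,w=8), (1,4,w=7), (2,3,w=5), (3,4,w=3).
15 (MST edges: (1,4,w=7), (2,3,w=5), (3,4,w=3); sum of weights 7 + 5 + 3 = 15)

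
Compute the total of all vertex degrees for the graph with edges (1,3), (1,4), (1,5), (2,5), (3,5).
10 (handshake: sum of degrees = 2|E| = 2 x 5 = 10)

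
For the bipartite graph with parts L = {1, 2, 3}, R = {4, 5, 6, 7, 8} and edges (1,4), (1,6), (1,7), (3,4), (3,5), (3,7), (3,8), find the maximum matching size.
2 (matching: (1,7), (3,8); upper bound min(|L|,|R|) = min(3,5) = 3)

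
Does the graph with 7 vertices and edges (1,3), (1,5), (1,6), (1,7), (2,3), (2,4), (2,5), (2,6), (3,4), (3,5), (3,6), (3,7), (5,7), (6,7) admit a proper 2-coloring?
No (odd cycle of length 3: 3 -> 1 -> 5 -> 3)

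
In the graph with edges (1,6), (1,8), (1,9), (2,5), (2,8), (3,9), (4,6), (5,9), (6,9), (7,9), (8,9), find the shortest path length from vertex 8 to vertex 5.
2 (path: 8 -> 9 -> 5, 2 edges)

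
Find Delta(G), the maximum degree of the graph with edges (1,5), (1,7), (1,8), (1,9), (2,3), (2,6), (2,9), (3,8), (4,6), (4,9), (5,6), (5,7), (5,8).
4 (attained at vertices 1, 5)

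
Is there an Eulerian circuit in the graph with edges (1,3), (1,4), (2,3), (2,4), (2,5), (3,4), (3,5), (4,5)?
No (2 vertices have odd degree: {2, 5}; Eulerian circuit requires 0)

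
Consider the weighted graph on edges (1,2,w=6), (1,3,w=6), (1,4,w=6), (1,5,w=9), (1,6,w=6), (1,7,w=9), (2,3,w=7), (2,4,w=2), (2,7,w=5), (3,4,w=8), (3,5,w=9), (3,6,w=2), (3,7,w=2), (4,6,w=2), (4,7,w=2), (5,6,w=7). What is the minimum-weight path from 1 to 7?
8 (path: 1 -> 4 -> 7; weights 6 + 2 = 8)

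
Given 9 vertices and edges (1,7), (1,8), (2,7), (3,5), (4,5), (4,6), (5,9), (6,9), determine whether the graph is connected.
No, it has 2 components: {1, 2, 7, 8}, {3, 4, 5, 6, 9}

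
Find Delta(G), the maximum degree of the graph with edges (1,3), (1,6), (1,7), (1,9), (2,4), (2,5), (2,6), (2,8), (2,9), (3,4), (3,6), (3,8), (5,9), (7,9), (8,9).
5 (attained at vertices 2, 9)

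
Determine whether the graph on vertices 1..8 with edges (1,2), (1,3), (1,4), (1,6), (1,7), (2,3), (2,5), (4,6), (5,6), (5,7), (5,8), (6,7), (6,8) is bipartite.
No (odd cycle of length 3: 4 -> 1 -> 6 -> 4)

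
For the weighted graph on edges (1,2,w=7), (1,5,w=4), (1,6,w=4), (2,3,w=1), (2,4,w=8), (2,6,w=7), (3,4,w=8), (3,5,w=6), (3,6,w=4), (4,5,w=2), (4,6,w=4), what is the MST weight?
15 (MST edges: (1,5,w=4), (1,6,w=4), (2,3,w=1), (3,6,w=4), (4,5,w=2); sum of weights 4 + 4 + 1 + 4 + 2 = 15)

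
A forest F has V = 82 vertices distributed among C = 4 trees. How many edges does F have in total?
78 (Each of the 4 component trees on V_i vertices has V_i - 1 edges; summing gives V - C = 82 - 4 = 78)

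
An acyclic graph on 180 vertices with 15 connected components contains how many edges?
165 (Each of the 15 component trees on V_i vertices has V_i - 1 edges; summing gives V - C = 180 - 15 = 165)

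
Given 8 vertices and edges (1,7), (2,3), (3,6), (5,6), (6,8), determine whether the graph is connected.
No, it has 3 components: {1, 7}, {2, 3, 5, 6, 8}, {4}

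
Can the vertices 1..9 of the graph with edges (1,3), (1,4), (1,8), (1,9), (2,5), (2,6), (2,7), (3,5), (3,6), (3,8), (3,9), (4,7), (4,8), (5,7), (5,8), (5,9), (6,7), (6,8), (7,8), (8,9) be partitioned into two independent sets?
No (odd cycle of length 3: 9 -> 1 -> 3 -> 9)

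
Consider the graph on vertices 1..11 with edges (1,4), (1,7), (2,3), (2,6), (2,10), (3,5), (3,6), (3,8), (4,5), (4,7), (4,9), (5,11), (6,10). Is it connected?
Yes (BFS from 1 visits [1, 4, 7, 5, 9, 3, 11, 2, 6, 8, 10] — all 11 vertices reached)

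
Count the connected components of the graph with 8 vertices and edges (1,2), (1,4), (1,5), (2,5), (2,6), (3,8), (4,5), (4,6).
3 (components: {1, 2, 4, 5, 6}, {3, 8}, {7})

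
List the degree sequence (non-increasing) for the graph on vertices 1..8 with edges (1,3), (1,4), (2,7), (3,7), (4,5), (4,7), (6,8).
[3, 3, 2, 2, 1, 1, 1, 1] (degrees: deg(1)=2, deg(2)=1, deg(3)=2, deg(4)=3, deg(5)=1, deg(6)=1, deg(7)=3, deg(8)=1)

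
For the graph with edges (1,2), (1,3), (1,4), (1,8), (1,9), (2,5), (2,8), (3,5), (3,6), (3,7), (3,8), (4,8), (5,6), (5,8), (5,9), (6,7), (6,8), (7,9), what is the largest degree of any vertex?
6 (attained at vertex 8)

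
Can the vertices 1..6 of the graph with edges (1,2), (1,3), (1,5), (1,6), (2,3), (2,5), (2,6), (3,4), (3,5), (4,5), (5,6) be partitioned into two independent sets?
No (odd cycle of length 3: 2 -> 1 -> 3 -> 2)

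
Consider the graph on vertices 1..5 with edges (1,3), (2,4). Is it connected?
No, it has 3 components: {1, 3}, {2, 4}, {5}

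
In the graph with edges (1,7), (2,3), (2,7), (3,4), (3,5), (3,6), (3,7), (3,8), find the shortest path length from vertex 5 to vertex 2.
2 (path: 5 -> 3 -> 2, 2 edges)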